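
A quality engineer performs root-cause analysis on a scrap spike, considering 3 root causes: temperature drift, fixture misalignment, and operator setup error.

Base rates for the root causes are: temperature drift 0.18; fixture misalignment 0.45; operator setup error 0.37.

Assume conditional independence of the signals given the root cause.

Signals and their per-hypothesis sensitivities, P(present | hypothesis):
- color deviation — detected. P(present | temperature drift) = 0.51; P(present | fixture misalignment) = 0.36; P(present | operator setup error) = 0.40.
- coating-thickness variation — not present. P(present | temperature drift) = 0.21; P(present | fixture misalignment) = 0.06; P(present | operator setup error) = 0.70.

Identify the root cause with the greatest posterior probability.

fixture misalignment

Multiply each prior by the joint likelihood of the signal pattern (using 1 − P(present | H) for each absent signal):
  temperature drift: 0.18 × 0.51 × (1 − 0.21) = 0.072522
  fixture misalignment: 0.45 × 0.36 × (1 − 0.06) = 0.15228
  operator setup error: 0.37 × 0.40 × (1 − 0.70) = 0.0444
Marginal likelihood of the evidence = 0.2692.
P(temperature drift | evidence) ≈ 0.072522 / 0.2692 ≈ 0.269
P(fixture misalignment | evidence) ≈ 0.15228 / 0.2692 ≈ 0.566
P(operator setup error | evidence) ≈ 0.0444 / 0.2692 ≈ 0.165
The largest is 0.566, so fixture misalignment is most probable.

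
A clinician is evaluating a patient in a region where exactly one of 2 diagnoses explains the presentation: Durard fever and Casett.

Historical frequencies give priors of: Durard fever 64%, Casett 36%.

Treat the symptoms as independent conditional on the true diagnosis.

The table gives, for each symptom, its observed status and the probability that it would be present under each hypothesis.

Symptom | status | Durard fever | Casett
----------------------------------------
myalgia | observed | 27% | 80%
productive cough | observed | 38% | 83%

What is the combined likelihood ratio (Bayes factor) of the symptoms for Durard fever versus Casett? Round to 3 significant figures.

Joint likelihood of the symptom pattern under each hypothesis:
  Durard fever: 0.27 × 0.38 = 0.1026
  Casett: 0.80 × 0.83 = 0.664
Bayes factor = 0.1026 / 0.664 ≈ 0.155

0.155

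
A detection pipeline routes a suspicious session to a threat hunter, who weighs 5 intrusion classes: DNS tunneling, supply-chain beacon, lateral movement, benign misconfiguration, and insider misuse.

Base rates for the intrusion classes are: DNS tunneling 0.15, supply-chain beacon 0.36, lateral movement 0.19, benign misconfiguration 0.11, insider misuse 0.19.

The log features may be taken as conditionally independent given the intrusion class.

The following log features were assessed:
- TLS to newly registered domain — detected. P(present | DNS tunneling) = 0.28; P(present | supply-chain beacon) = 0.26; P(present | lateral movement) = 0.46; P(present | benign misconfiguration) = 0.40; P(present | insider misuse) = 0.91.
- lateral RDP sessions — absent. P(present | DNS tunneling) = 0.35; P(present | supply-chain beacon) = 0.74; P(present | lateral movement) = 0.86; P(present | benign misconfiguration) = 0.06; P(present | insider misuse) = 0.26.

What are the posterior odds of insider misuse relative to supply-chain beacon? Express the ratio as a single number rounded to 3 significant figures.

5.26

The normalizing constant cancels in an odds ratio, so compute prior × likelihood for the two hypotheses only (using 1 − P(present | H) for each absent log feature):
  insider misuse: 0.19 × 0.91 × (1 − 0.26) = 0.12795
  supply-chain beacon: 0.36 × 0.26 × (1 − 0.74) = 0.024336
Posterior odds = 0.12795 / 0.024336 ≈ 5.26.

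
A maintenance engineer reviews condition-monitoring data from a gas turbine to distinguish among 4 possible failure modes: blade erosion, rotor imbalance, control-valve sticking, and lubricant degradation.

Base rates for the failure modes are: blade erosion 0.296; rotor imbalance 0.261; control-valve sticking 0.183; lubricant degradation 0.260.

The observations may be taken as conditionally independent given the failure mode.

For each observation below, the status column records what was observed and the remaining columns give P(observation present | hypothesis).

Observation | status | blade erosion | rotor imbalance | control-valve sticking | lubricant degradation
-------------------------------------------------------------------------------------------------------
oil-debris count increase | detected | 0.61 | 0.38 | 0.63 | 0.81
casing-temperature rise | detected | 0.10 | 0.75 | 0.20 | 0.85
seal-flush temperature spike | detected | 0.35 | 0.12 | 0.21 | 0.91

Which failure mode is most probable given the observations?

lubricant degradation

Multiply each prior by the joint likelihood of the evidence pattern:
  blade erosion: 0.296 × 0.61 × 0.10 × 0.35 = 0.0063196
  rotor imbalance: 0.261 × 0.38 × 0.75 × 0.12 = 0.0089262
  control-valve sticking: 0.183 × 0.63 × 0.20 × 0.21 = 0.0048422
  lubricant degradation: 0.260 × 0.81 × 0.85 × 0.91 = 0.1629
Normalizing constant Z = 0.0063196 + 0.0089262 + 0.0048422 + 0.1629 = 0.18299.
P(blade erosion | evidence) ≈ 0.0063196 / 0.18299 ≈ 0.035
P(rotor imbalance | evidence) ≈ 0.0089262 / 0.18299 ≈ 0.049
P(control-valve sticking | evidence) ≈ 0.0048422 / 0.18299 ≈ 0.026
P(lubricant degradation | evidence) ≈ 0.1629 / 0.18299 ≈ 0.890
The largest is 0.890, so lubricant degradation is most probable.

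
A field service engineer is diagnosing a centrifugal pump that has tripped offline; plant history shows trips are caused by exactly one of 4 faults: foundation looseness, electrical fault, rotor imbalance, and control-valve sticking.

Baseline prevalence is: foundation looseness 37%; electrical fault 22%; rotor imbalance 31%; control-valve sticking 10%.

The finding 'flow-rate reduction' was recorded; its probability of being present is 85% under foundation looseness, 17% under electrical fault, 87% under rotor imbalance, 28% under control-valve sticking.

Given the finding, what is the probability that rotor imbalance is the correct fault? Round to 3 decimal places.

0.415

Multiply each prior by the likelihood of the finding:
  foundation looseness: 0.37 × 0.85 = 0.3145
  electrical fault: 0.22 × 0.17 = 0.0374
  rotor imbalance: 0.31 × 0.87 = 0.2697
  control-valve sticking: 0.10 × 0.28 = 0.028
The unnormalized weights sum to 0.6496.
P(rotor imbalance | evidence) = 0.2697 / 0.6496 ≈ 0.415.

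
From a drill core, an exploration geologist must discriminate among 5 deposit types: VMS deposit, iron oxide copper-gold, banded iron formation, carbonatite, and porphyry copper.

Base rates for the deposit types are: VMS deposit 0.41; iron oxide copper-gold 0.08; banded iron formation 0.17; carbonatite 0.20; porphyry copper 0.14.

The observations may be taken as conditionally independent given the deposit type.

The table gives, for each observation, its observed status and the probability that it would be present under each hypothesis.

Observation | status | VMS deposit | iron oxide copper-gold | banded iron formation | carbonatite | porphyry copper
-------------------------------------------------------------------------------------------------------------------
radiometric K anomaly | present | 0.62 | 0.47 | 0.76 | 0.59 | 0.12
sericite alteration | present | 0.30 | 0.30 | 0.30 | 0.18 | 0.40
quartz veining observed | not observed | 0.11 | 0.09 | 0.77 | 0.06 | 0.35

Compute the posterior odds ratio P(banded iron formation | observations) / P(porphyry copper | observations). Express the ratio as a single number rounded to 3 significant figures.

Unnormalized posterior weight (prior times the observation likelihoods) for each of the two hypotheses (using 1 − P(present | H) for each absent observation):
  banded iron formation: 0.17 × 0.76 × 0.30 × (1 − 0.77) = 0.0089148
  porphyry copper: 0.14 × 0.12 × 0.40 × (1 − 0.35) = 0.004368
Posterior odds = 0.0089148 / 0.004368 ≈ 2.04.

2.04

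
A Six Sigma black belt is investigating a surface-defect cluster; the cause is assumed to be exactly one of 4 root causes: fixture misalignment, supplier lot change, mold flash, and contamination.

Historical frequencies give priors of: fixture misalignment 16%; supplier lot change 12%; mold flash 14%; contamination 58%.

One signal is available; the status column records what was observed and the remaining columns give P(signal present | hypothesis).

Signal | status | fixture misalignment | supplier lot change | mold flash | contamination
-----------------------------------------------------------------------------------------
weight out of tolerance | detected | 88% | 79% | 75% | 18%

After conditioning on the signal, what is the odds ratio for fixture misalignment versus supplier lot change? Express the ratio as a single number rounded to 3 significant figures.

Posterior odds equal prior odds times the likelihood ratio; only the two competing hypotheses matter.
  fixture misalignment: 0.16 × 0.88 = 0.1408
  supplier lot change: 0.12 × 0.79 = 0.0948
Posterior odds = 0.1408 / 0.0948 ≈ 1.49.

1.49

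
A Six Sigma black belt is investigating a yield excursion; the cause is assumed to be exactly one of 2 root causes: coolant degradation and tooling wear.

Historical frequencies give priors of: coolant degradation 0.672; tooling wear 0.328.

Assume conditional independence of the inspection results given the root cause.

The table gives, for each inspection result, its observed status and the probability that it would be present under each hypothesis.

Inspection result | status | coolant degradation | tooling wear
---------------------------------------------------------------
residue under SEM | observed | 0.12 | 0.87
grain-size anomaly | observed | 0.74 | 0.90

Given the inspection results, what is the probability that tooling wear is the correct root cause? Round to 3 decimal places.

By Bayes' rule with conditional independence, the unnormalized weight for each hypothesis is prior × ∏ likelihoods:
  coolant degradation: 0.672 × 0.12 × 0.74 = 0.059674
  tooling wear: 0.328 × 0.87 × 0.90 = 0.25682
Normalizing constant Z = 0.059674 + 0.25682 = 0.3165.
P(tooling wear | evidence) = 0.25682 / 0.3165 ≈ 0.811.

0.811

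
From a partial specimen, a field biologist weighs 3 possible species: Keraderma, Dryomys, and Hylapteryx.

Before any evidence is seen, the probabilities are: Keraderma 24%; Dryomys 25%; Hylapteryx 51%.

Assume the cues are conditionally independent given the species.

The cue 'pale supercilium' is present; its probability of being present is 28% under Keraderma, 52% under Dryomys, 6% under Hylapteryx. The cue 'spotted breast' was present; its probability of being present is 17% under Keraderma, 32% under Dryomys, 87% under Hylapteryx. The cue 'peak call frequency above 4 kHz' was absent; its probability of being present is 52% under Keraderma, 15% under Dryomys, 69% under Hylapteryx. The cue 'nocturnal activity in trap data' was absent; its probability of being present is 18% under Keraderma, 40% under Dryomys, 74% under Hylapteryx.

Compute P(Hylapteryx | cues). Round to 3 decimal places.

0.077

Multiply each prior by the joint likelihood of the cue pattern (using 1 − P(present | H) for each absent cue):
  Keraderma: 0.24 × 0.28 × 0.17 × (1 − 0.52) × (1 − 0.18) = 0.0044965
  Dryomys: 0.25 × 0.52 × 0.32 × (1 − 0.15) × (1 − 0.40) = 0.021216
  Hylapteryx: 0.51 × 0.06 × 0.87 × (1 − 0.69) × (1 − 0.74) = 0.0021457
Normalizing constant Z = 0.0044965 + 0.021216 + 0.0021457 = 0.027858.
P(Hylapteryx | evidence) = 0.0021457 / 0.027858 ≈ 0.077.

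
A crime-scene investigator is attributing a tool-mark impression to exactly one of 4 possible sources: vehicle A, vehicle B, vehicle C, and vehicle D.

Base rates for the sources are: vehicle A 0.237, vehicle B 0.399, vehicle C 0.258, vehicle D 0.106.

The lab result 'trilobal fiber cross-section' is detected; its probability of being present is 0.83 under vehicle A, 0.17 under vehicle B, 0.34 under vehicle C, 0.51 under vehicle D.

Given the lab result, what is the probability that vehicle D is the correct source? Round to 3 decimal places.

By Bayes' rule, the unnormalized weight for each hypothesis is prior × likelihood:
  vehicle A: 0.237 × 0.83 = 0.19671
  vehicle B: 0.399 × 0.17 = 0.06783
  vehicle C: 0.258 × 0.34 = 0.08772
  vehicle D: 0.106 × 0.51 = 0.05406
Normalizing constant Z = 0.19671 + 0.06783 + 0.08772 + 0.05406 = 0.40632.
P(vehicle D | evidence) = 0.05406 / 0.40632 ≈ 0.133.

0.133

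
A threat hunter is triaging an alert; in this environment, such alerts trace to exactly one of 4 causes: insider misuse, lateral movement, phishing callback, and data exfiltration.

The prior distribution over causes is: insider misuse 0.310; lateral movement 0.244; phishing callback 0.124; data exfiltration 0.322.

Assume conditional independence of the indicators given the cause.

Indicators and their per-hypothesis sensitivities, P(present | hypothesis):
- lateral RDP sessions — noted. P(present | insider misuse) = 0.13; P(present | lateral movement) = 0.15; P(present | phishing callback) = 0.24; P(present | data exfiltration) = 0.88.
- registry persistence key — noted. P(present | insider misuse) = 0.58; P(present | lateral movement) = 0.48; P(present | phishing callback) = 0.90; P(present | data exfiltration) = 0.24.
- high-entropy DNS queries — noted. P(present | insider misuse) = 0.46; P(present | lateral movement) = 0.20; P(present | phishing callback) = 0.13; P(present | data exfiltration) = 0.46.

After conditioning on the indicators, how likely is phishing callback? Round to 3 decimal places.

By Bayes' rule with conditional independence, the unnormalized weight for each hypothesis is prior × ∏ likelihoods:
  insider misuse: 0.310 × 0.13 × 0.58 × 0.46 = 0.010752
  lateral movement: 0.244 × 0.15 × 0.48 × 0.20 = 0.0035136
  phishing callback: 0.124 × 0.24 × 0.90 × 0.13 = 0.0034819
  data exfiltration: 0.322 × 0.88 × 0.24 × 0.46 = 0.031283
Marginal likelihood of the evidence = 0.049031.
P(phishing callback | evidence) = 0.0034819 / 0.049031 ≈ 0.071.

0.071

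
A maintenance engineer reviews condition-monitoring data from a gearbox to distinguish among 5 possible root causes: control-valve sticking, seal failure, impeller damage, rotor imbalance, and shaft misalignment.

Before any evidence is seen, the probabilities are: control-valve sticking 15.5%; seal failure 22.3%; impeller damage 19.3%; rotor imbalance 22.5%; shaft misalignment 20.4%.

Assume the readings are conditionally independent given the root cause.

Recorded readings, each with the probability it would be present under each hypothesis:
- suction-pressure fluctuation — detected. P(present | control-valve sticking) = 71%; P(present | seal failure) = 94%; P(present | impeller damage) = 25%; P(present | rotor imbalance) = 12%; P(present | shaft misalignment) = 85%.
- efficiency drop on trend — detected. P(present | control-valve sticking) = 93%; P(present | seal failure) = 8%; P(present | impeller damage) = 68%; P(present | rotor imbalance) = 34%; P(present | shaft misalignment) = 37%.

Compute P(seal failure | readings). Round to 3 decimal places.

0.074

Multiply each prior by the joint likelihood of the reading pattern:
  control-valve sticking: 0.155 × 0.71 × 0.93 = 0.10235
  seal failure: 0.223 × 0.94 × 0.08 = 0.01677
  impeller damage: 0.193 × 0.25 × 0.68 = 0.03281
  rotor imbalance: 0.225 × 0.12 × 0.34 = 0.00918
  shaft misalignment: 0.204 × 0.85 × 0.37 = 0.064158
The unnormalized weights sum to 0.22526.
P(seal failure | evidence) = 0.01677 / 0.22526 ≈ 0.074.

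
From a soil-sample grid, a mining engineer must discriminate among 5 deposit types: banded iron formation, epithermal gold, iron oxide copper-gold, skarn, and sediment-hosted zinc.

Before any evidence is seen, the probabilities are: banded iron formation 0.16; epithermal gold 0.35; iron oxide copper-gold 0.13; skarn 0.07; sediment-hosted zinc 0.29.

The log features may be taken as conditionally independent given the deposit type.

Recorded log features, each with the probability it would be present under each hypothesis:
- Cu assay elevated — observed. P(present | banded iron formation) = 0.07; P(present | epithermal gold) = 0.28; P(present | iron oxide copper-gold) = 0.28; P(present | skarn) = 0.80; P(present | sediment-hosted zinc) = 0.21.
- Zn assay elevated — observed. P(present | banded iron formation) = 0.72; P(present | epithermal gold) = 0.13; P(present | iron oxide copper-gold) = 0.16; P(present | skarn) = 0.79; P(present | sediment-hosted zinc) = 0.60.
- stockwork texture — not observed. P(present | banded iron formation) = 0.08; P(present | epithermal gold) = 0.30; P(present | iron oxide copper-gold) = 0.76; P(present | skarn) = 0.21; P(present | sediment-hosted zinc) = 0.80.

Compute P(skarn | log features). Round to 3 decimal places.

For each hypothesis, the unnormalized posterior weight is prior × product of the log feature likelihoods (using 1 − P(present | H) for each absent log feature):
  banded iron formation: 0.16 × 0.07 × 0.72 × (1 − 0.08) = 0.0074189
  epithermal gold: 0.35 × 0.28 × 0.13 × (1 − 0.30) = 0.008918
  iron oxide copper-gold: 0.13 × 0.28 × 0.16 × (1 − 0.76) = 0.0013978
  skarn: 0.07 × 0.80 × 0.79 × (1 − 0.21) = 0.03495
  sediment-hosted zinc: 0.29 × 0.21 × 0.60 × (1 − 0.80) = 0.007308
Normalizing constant Z = 0.0074189 + 0.008918 + 0.0013978 + 0.03495 + 0.007308 = 0.059992.
P(skarn | evidence) = 0.03495 / 0.059992 ≈ 0.583.

0.583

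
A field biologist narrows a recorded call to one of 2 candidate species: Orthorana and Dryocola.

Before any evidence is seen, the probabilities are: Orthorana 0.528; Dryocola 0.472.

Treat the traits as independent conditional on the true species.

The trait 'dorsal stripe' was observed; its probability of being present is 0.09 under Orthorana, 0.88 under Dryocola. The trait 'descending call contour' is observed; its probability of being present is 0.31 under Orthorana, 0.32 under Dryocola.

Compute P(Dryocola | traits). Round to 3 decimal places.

0.900

Multiply each prior by the joint likelihood of the trait pattern:
  Orthorana: 0.528 × 0.09 × 0.31 = 0.014731
  Dryocola: 0.472 × 0.88 × 0.32 = 0.13292
Normalizing constant Z = 0.014731 + 0.13292 = 0.14765.
P(Dryocola | evidence) = 0.13292 / 0.14765 ≈ 0.900.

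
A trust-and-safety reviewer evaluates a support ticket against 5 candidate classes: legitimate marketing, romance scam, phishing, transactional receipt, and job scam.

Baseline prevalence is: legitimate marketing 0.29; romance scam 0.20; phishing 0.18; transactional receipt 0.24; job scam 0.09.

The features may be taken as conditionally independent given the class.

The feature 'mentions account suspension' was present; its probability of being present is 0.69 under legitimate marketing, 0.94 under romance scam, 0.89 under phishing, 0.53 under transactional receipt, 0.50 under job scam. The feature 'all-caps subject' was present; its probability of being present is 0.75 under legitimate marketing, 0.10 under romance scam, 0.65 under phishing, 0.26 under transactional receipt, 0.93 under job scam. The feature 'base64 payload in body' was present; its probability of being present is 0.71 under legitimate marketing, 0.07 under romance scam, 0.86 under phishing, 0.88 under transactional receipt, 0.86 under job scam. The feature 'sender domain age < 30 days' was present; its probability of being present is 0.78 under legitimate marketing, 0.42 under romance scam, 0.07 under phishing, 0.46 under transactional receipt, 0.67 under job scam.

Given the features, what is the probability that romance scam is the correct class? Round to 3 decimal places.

0.004

For each hypothesis, the unnormalized posterior weight is prior × product of the feature likelihoods:
  legitimate marketing: 0.29 × 0.69 × 0.75 × 0.71 × 0.78 = 0.083112
  romance scam: 0.20 × 0.94 × 0.10 × 0.07 × 0.42 = 0.00055272
  phishing: 0.18 × 0.89 × 0.65 × 0.86 × 0.07 = 0.0062686
  transactional receipt: 0.24 × 0.53 × 0.26 × 0.88 × 0.46 = 0.013388
  job scam: 0.09 × 0.50 × 0.93 × 0.86 × 0.67 = 0.024114
Normalizing constant Z = 0.083112 + 0.00055272 + 0.0062686 + 0.013388 + 0.024114 = 0.12743.
P(romance scam | evidence) = 0.00055272 / 0.12743 ≈ 0.004.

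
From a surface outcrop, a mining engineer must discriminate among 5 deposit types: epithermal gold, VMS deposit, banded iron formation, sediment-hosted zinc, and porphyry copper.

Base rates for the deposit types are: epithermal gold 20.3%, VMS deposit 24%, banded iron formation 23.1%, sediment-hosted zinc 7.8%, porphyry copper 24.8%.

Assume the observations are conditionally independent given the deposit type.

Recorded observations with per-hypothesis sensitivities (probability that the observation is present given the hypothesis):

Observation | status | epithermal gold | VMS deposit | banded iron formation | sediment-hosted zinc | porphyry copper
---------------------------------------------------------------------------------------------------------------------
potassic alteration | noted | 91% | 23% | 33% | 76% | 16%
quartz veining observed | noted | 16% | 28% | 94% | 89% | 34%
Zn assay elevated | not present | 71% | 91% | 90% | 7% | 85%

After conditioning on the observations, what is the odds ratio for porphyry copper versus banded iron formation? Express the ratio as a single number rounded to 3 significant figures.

0.282

The normalizing constant cancels in an odds ratio, so compute prior × likelihood for the two hypotheses only (using 1 − P(present | H) for each absent observation):
  porphyry copper: 0.248 × 0.16 × 0.34 × (1 − 0.85) = 0.0020237
  banded iron formation: 0.231 × 0.33 × 0.94 × (1 − 0.90) = 0.0071656
Posterior odds = 0.0020237 / 0.0071656 ≈ 0.282.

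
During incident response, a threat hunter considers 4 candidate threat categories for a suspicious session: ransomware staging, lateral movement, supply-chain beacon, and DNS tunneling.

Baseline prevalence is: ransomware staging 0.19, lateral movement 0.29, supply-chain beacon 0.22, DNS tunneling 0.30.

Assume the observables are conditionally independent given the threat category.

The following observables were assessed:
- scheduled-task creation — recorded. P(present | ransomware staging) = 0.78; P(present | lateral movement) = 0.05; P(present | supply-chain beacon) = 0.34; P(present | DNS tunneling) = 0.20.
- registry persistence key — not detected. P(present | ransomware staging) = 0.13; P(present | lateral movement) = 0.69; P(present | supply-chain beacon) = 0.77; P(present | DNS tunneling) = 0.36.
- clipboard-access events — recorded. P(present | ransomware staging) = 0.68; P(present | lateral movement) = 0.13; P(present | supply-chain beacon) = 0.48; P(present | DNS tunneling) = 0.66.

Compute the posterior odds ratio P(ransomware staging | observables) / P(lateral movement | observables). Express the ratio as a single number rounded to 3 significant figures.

Posterior odds equal prior odds times the likelihood ratio; only the two competing hypotheses matter (using 1 − P(present | H) for each absent observable).
  ransomware staging: 0.19 × 0.78 × (1 − 0.13) × 0.68 = 0.087675
  lateral movement: 0.29 × 0.05 × (1 − 0.69) × 0.13 = 0.00058435
Odds(ransomware staging : lateral movement) = 0.087675 / 0.00058435 ≈ 150.

150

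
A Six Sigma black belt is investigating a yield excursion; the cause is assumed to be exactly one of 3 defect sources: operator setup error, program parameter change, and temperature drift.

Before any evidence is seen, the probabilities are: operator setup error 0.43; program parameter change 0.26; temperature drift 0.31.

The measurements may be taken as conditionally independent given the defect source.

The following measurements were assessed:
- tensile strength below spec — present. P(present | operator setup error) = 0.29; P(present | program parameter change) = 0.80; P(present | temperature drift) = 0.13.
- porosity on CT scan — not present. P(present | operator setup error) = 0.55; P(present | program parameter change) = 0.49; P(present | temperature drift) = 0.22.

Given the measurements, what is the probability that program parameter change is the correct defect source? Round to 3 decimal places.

By Bayes' rule with conditional independence, the unnormalized weight for each hypothesis is prior × ∏ likelihoods (using 1 − P(present | H) for each absent measurement):
  operator setup error: 0.43 × 0.29 × (1 − 0.55) = 0.056115
  program parameter change: 0.26 × 0.80 × (1 − 0.49) = 0.10608
  temperature drift: 0.31 × 0.13 × (1 − 0.22) = 0.031434
Normalizing constant Z = 0.056115 + 0.10608 + 0.031434 = 0.19363.
P(program parameter change | evidence) = 0.10608 / 0.19363 ≈ 0.548.

0.548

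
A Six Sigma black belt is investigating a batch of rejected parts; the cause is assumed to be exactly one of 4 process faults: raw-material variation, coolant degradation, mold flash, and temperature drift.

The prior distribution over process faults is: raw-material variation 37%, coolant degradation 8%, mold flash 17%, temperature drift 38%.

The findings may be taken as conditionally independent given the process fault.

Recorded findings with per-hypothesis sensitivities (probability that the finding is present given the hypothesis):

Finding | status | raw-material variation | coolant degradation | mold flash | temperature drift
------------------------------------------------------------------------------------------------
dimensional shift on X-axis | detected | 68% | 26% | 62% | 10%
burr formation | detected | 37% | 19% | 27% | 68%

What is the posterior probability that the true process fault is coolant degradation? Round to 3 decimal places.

0.026

Multiply each prior by the joint likelihood of the evidence pattern:
  raw-material variation: 0.37 × 0.68 × 0.37 = 0.093092
  coolant degradation: 0.08 × 0.26 × 0.19 = 0.003952
  mold flash: 0.17 × 0.62 × 0.27 = 0.028458
  temperature drift: 0.38 × 0.10 × 0.68 = 0.02584
The unnormalized weights sum to 0.15134.
P(coolant degradation | evidence) = 0.003952 / 0.15134 ≈ 0.026.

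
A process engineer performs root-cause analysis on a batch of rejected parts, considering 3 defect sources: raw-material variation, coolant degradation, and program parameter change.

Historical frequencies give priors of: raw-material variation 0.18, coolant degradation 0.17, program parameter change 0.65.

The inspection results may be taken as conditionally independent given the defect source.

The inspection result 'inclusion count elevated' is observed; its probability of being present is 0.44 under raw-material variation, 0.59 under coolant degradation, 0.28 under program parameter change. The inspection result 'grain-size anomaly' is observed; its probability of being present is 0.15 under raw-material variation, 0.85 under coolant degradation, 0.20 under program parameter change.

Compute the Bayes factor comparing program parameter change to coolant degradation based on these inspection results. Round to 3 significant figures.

Take the product of per-inspection result likelihoods under each hypothesis, then divide.
  program parameter change: 0.28 × 0.20 = 0.056
  coolant degradation: 0.59 × 0.85 = 0.5015
Bayes factor = 0.056 / 0.5015 ≈ 0.112

0.112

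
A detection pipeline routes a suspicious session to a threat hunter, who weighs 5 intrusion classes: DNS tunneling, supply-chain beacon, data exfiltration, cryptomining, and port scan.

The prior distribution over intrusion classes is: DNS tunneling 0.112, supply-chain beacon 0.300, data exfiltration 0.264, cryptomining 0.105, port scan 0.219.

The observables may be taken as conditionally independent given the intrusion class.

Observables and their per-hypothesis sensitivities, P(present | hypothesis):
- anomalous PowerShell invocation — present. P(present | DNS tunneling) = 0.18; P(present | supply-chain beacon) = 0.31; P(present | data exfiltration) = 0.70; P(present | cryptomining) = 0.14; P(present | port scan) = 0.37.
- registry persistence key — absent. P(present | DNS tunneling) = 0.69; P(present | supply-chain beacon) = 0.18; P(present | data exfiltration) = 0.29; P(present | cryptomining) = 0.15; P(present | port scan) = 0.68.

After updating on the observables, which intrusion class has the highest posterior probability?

data exfiltration

Multiply each prior by the joint likelihood of the observable pattern (using 1 − P(present | H) for each absent observable):
  DNS tunneling: 0.112 × 0.18 × (1 − 0.69) = 0.0062496
  supply-chain beacon: 0.300 × 0.31 × (1 − 0.18) = 0.07626
  data exfiltration: 0.264 × 0.70 × (1 − 0.29) = 0.13121
  cryptomining: 0.105 × 0.14 × (1 − 0.15) = 0.012495
  port scan: 0.219 × 0.37 × (1 − 0.68) = 0.02593
Marginal likelihood of the evidence = 0.25214.
P(DNS tunneling | evidence) ≈ 0.0062496 / 0.25214 ≈ 0.025
P(supply-chain beacon | evidence) ≈ 0.07626 / 0.25214 ≈ 0.302
P(data exfiltration | evidence) ≈ 0.13121 / 0.25214 ≈ 0.520
P(cryptomining | evidence) ≈ 0.012495 / 0.25214 ≈ 0.050
P(port scan | evidence) ≈ 0.02593 / 0.25214 ≈ 0.103
The largest is 0.520, so data exfiltration is most probable.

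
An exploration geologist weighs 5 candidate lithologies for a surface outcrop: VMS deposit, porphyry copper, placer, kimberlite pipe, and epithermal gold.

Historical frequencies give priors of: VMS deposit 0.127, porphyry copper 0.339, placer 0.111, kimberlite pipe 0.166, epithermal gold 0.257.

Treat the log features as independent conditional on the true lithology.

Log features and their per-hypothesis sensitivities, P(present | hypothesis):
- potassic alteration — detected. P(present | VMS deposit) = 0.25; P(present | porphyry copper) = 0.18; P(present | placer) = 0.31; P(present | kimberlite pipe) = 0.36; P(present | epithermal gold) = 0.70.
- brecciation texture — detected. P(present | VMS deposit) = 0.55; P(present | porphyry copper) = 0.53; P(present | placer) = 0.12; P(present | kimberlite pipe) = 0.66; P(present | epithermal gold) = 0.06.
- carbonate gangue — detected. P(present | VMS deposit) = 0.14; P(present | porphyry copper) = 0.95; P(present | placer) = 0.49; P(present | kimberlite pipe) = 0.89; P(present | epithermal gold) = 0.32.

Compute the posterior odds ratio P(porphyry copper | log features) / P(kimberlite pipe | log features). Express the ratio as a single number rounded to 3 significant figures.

Posterior odds equal prior odds times the likelihood ratio; only the two competing hypotheses matter.
  porphyry copper: 0.339 × 0.18 × 0.53 × 0.95 = 0.030724
  kimberlite pipe: 0.166 × 0.36 × 0.66 × 0.89 = 0.035103
Odds(porphyry copper : kimberlite pipe) = 0.030724 / 0.035103 ≈ 0.875.

0.875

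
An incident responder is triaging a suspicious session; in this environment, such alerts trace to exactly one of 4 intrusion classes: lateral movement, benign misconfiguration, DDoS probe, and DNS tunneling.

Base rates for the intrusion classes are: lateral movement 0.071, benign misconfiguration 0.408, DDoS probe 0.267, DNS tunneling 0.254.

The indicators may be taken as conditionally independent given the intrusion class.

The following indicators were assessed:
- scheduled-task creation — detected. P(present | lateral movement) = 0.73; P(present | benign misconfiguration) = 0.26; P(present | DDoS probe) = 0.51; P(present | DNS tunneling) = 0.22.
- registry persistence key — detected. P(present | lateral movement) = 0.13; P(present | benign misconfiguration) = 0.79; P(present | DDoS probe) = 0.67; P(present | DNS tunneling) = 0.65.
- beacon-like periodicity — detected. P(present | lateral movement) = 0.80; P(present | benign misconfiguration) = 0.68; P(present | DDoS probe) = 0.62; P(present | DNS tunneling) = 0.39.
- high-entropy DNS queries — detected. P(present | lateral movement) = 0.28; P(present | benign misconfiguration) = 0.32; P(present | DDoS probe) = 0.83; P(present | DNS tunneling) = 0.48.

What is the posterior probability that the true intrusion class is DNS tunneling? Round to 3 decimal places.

For each hypothesis, the unnormalized posterior weight is prior × product of the indicator likelihoods:
  lateral movement: 0.071 × 0.73 × 0.13 × 0.80 × 0.28 = 0.0015093
  benign misconfiguration: 0.408 × 0.26 × 0.79 × 0.68 × 0.32 = 0.018236
  DDoS probe: 0.267 × 0.51 × 0.67 × 0.62 × 0.83 = 0.046949
  DNS tunneling: 0.254 × 0.22 × 0.65 × 0.39 × 0.48 = 0.0067995
Normalizing constant Z = 0.0015093 + 0.018236 + 0.046949 + 0.0067995 = 0.073493.
P(DNS tunneling | evidence) = 0.0067995 / 0.073493 ≈ 0.093.

0.093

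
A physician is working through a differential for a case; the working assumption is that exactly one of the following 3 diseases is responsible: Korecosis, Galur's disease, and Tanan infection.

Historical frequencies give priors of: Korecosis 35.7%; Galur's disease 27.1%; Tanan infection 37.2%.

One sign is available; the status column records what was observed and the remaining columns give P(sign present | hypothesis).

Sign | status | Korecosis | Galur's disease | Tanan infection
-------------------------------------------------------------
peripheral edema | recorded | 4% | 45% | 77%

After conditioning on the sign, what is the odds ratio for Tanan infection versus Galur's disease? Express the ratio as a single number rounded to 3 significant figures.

2.35

Unnormalized posterior weight (prior times the sign likelihood) for each of the two hypotheses:
  Tanan infection: 0.372 × 0.77 = 0.28644
  Galur's disease: 0.271 × 0.45 = 0.12195
Posterior odds = 0.28644 / 0.12195 ≈ 2.35.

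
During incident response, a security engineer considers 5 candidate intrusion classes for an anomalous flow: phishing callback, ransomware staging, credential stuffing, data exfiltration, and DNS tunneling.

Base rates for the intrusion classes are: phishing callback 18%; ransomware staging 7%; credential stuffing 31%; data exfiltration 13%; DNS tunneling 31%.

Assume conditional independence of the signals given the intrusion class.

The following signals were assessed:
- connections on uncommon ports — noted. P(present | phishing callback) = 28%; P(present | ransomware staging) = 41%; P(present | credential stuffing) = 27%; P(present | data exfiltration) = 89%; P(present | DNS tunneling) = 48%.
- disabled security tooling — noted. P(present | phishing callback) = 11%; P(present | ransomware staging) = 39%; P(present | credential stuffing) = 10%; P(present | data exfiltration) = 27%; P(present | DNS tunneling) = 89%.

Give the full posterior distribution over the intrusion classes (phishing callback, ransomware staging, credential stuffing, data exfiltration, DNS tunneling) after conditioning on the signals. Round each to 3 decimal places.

0.029, 0.059, 0.044, 0.165, 0.702

By Bayes' rule with conditional independence, the unnormalized weight for each hypothesis is prior × ∏ likelihoods:
  phishing callback: 0.18 × 0.28 × 0.11 = 0.005544
  ransomware staging: 0.07 × 0.41 × 0.39 = 0.011193
  credential stuffing: 0.31 × 0.27 × 0.10 = 0.00837
  data exfiltration: 0.13 × 0.89 × 0.27 = 0.031239
  DNS tunneling: 0.31 × 0.48 × 0.89 = 0.13243
Marginal likelihood of the evidence = 0.18878.
P(phishing callback | evidence) = 0.005544 / 0.18878 ≈ 0.029
P(ransomware staging | evidence) = 0.011193 / 0.18878 ≈ 0.059
P(credential stuffing | evidence) = 0.00837 / 0.18878 ≈ 0.044
P(data exfiltration | evidence) = 0.031239 / 0.18878 ≈ 0.165
P(DNS tunneling | evidence) = 0.13243 / 0.18878 ≈ 0.702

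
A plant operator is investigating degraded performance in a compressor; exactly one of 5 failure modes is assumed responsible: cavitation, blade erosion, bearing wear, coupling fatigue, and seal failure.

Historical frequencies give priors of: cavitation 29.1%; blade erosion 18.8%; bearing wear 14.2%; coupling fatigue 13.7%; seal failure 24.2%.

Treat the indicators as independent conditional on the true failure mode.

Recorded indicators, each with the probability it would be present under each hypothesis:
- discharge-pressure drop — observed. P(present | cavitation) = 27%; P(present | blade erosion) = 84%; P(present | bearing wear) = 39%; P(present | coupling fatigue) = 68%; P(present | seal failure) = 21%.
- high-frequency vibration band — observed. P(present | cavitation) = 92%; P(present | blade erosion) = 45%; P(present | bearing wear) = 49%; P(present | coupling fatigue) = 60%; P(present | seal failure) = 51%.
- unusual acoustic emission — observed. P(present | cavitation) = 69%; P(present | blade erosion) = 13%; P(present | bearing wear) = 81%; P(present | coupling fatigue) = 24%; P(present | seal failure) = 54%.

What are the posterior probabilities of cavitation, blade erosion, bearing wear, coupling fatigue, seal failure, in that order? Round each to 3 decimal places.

By Bayes' rule with conditional independence, the unnormalized weight for each hypothesis is prior × ∏ likelihoods:
  cavitation: 0.291 × 0.27 × 0.92 × 0.69 = 0.049876
  blade erosion: 0.188 × 0.84 × 0.45 × 0.13 = 0.0092383
  bearing wear: 0.142 × 0.39 × 0.49 × 0.81 = 0.02198
  coupling fatigue: 0.137 × 0.68 × 0.60 × 0.24 = 0.013415
  seal failure: 0.242 × 0.21 × 0.51 × 0.54 = 0.013996
Marginal likelihood of the evidence = 0.10851.
P(cavitation | evidence) = 0.049876 / 0.10851 ≈ 0.460
P(blade erosion | evidence) = 0.0092383 / 0.10851 ≈ 0.085
P(bearing wear | evidence) = 0.02198 / 0.10851 ≈ 0.203
P(coupling fatigue | evidence) = 0.013415 / 0.10851 ≈ 0.124
P(seal failure | evidence) = 0.013996 / 0.10851 ≈ 0.129

0.460, 0.085, 0.203, 0.124, 0.129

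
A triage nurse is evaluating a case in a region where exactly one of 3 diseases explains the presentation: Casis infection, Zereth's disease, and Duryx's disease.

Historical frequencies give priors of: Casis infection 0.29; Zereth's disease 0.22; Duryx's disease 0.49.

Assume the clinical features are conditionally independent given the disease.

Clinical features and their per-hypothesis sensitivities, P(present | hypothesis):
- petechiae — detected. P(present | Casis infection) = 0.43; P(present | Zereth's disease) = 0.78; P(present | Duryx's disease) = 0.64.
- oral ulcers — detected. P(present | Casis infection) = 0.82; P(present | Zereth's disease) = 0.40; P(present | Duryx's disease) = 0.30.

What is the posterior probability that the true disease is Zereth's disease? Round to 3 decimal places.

By Bayes' rule with conditional independence, the unnormalized weight for each hypothesis is prior × ∏ likelihoods:
  Casis infection: 0.29 × 0.43 × 0.82 = 0.10225
  Zereth's disease: 0.22 × 0.78 × 0.40 = 0.06864
  Duryx's disease: 0.49 × 0.64 × 0.30 = 0.09408
The unnormalized weights sum to 0.26497.
P(Zereth's disease | evidence) = 0.06864 / 0.26497 ≈ 0.259.

0.259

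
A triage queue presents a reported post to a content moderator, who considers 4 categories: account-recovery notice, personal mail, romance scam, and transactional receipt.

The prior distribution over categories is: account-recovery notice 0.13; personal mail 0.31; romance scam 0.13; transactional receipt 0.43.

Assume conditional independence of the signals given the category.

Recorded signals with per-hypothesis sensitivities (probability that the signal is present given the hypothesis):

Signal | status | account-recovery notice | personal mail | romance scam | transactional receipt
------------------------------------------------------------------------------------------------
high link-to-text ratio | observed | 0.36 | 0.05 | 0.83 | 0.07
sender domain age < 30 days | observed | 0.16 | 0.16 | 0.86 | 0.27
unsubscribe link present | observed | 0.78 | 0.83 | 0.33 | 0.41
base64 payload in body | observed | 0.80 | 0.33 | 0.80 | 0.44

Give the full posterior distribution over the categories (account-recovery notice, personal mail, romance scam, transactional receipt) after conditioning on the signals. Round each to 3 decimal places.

For each hypothesis, the unnormalized posterior weight is prior × product of the signal likelihoods:
  account-recovery notice: 0.13 × 0.36 × 0.16 × 0.78 × 0.80 = 0.0046725
  personal mail: 0.31 × 0.05 × 0.16 × 0.83 × 0.33 = 0.00067927
  romance scam: 0.13 × 0.83 × 0.86 × 0.33 × 0.80 = 0.024498
  transactional receipt: 0.43 × 0.07 × 0.27 × 0.41 × 0.44 = 0.0014661
Normalizing constant Z = 0.0046725 + 0.00067927 + 0.024498 + 0.0014661 = 0.031316.
P(account-recovery notice | evidence) = 0.0046725 / 0.031316 ≈ 0.149
P(personal mail | evidence) = 0.00067927 / 0.031316 ≈ 0.022
P(romance scam | evidence) = 0.024498 / 0.031316 ≈ 0.782
P(transactional receipt | evidence) = 0.0014661 / 0.031316 ≈ 0.047

0.149, 0.022, 0.782, 0.047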